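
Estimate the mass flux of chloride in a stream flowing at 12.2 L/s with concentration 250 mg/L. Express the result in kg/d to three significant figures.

264 kg/d

12.2 L/s = 0.0122 m³/s.
Mass flux = Q·C = 0.0122 m³/s × 250 g/m³ = 3.05 g/s.
= 3.05 g/s × 86.4 = 263.5 kg/d.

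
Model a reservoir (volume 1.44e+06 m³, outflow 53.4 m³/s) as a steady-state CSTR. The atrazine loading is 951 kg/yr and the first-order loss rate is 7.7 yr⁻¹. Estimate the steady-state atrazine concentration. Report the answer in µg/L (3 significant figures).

Outflow Q = 53.4 m³/s × 3.156e+07 s/yr = 1.685e+09 m³/yr.
Steady-state CSTR mass balance: W = Q·C + k·V·C, so C = W/(Q + kV).
Q + kV = 1.685e+09 + 7.7·1.44e+06 = 1.696e+09 m³/yr.
C = 951/1.696e+09 = 5.606e-07 kg/m³ = 0.0005606 mg/L = 0.5606 µg/L.

0.561 µg/L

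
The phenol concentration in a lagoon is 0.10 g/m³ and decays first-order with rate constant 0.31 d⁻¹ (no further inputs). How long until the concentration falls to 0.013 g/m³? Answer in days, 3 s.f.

t = ln(C₀/C)/k = ln(0.10/0.013)/0.31 = 2.04/0.31 = 6.581 d.

6.58 d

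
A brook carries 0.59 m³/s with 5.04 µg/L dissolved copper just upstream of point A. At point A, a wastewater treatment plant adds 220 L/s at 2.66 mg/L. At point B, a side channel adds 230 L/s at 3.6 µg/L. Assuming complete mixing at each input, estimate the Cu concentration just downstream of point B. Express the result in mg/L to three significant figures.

0.566 mg/L

5.04 µg/L = 0.00504 mg/L.
220 L/s = 0.22 m³/s.
After input A: C = (0.59·0.00504 + 0.22·2.66) / 0.81 = 0.7261 mg/L.
230 L/s = 0.23 m³/s.
3.6 µg/L = 0.0036 mg/L.
After input B: C = (0.81·0.7261 + 0.23·0.0036) / 1.04 = 0.5663 mg/L.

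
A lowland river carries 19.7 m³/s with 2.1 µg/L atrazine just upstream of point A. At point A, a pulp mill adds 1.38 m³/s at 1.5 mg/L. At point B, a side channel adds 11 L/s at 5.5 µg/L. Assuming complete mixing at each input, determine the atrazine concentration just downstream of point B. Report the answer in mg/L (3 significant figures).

2.1 µg/L = 0.0021 mg/L.
After input A: C = (19.7·0.0021 + 1.38·1.5) / 21.08 = 0.1002 mg/L.
11 L/s = 0.011 m³/s.
5.5 µg/L = 0.0055 mg/L.
After input B: C = (21.08·0.1002 + 0.011·0.0055) / 21.09 = 0.1001 mg/L.

0.100 mg/L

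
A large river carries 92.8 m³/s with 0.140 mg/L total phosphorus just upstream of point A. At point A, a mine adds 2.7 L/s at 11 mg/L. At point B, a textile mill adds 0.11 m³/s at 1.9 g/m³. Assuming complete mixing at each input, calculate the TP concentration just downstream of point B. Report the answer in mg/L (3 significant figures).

2.7 L/s = 0.0027 m³/s.
After input A: C = (92.8·0.14 + 0.0027·11) / 92.8 = 0.1403 mg/L.
After input B: C = (92.8·0.1403 + 0.11·1.9) / 92.91 = 0.1424 mg/L.

0.142 mg/L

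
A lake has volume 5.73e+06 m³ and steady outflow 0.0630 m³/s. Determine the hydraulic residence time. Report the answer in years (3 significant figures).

Q = 0.0630 m³/s × 3.156e+07 s/yr = 1.988e+06 m³/yr.
Hydraulic residence time τ = V/Q = 5.73e+06/1.988e+06 = 2.882 yr.

2.88 yr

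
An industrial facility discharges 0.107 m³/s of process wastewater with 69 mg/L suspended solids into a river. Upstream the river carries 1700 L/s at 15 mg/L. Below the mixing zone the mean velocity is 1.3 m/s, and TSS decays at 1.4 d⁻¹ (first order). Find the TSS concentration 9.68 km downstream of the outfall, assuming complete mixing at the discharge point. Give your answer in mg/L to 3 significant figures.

1700 L/s = 1.7 m³/s.
After complete mixing, C₀ = (0.107·69 + 1.7·15) / 1.807 = 18.2 mg/L.
Travel time t = 9680 m / 1.3 m/s = 7446 s = 0.08618 d.
C = 18.2·exp(−1.4·0.08618) = 18.2·0.8863 = 16.13 mg/L.

16.1 mg/L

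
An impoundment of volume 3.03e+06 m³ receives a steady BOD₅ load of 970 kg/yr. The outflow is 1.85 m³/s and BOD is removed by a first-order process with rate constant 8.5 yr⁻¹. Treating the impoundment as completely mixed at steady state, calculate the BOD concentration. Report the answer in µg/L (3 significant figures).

11.5 µg/L

Outflow Q = 1.85 m³/s × 3.156e+07 s/yr = 5.838e+07 m³/yr.
Steady-state CSTR mass balance: W = Q·C + k·V·C, so C = W/(Q + kV).
Q + kV = 5.838e+07 + 8.5·3.03e+06 = 8.414e+07 m³/yr.
C = 970/8.414e+07 = 1.153e-05 kg/m³ = 0.01153 mg/L = 11.53 µg/L.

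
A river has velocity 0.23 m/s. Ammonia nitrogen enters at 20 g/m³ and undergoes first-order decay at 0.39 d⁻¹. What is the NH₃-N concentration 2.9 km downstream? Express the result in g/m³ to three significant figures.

Travel time t = 2.9 km / 0.23 m/s = 2900/0.23 = 1.261e+04 s = 0.1459 d.
First-order decay: C = 20·exp(−0.39·0.1459) = 20·0.9447 = 18.89 g/m³.

18.9 g/m³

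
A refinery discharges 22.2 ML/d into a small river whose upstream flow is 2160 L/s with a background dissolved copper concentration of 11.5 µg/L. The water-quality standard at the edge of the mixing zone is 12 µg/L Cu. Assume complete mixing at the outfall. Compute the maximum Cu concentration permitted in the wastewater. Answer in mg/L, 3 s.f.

22.2 ML/d = 0.2569 m³/s.
2160 L/s = 2.16 m³/s.
11.5 µg/L = 0.0115 mg/L.
12 µg/L = 0.012 mg/L.
Mass balance: 0.012·2.417 = 0.2569·Cₑ + 2.16·0.0115.
Cₑ = (0.029 − 0.02484) / 0.2569 = 0.0162 mg/L.

0.0162 mg/L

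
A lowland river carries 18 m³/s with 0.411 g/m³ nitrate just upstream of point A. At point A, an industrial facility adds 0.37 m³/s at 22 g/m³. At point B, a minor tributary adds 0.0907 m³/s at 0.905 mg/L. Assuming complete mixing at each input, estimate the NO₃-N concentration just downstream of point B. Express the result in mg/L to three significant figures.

After input A: C = (18·0.411 + 0.37·22) / 18.37 = 0.8458 mg/L.
After input B: C = (18.37·0.8458 + 0.0907·0.905) / 18.46 = 0.8461 mg/L.

0.846 mg/L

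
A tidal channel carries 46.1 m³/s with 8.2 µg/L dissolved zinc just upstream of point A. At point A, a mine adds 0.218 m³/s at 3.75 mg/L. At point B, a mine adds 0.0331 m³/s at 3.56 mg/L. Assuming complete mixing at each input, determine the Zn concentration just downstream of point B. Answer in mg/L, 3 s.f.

8.2 µg/L = 0.0082 mg/L.
After input A: C = (46.1·0.0082 + 0.218·3.75) / 46.32 = 0.02581 mg/L.
After input B: C = (46.32·0.02581 + 0.0331·3.56) / 46.35 = 0.02833 mg/L.

0.0283 mg/L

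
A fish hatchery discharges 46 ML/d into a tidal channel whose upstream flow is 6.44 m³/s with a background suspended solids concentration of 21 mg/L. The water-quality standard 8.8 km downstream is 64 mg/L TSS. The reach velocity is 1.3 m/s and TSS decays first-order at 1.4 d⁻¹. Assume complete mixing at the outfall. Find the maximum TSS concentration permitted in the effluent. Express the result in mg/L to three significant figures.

46 ML/d = 0.5324 m³/s.
Travel time to the compliance point: t = 8800/1.3 = 6769 s = 0.07835 d; decay factor exp(−1.4·0.07835) = 0.8961.
So the concentration just after mixing may be at most 64/0.8961 = 71.42 mg/L.
Mass balance: 71.42·6.972 = 0.5324·Cₑ + 6.44·21.
Cₑ = (498 − 135.2) / 0.5324 = 681.3 mg/L.

681 mg/L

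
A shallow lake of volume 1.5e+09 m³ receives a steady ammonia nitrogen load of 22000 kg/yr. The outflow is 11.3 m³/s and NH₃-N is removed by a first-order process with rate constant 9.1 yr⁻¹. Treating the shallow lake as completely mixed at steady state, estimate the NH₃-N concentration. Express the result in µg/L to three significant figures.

1.57 µg/L

Outflow Q = 11.3 m³/s × 3.156e+07 s/yr = 3.566e+08 m³/yr.
Steady-state CSTR mass balance: W = Q·C + k·V·C, so C = W/(Q + kV).
Q + kV = 3.566e+08 + 9.1·1.5e+09 = 1.401e+10 m³/yr.
C = 22000/1.401e+10 = 1.571e-06 kg/m³ = 0.001571 mg/L = 1.571 µg/L.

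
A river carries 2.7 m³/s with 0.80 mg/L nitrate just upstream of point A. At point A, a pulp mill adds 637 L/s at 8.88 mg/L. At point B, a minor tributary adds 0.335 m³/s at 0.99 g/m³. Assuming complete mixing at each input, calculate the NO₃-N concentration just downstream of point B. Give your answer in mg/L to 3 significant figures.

637 L/s = 0.637 m³/s.
After input A: C = (2.7·0.8 + 0.637·8.88) / 3.337 = 2.342 mg/L.
After input B: C = (3.337·2.342 + 0.335·0.99) / 3.672 = 2.219 mg/L.

2.22 mg/L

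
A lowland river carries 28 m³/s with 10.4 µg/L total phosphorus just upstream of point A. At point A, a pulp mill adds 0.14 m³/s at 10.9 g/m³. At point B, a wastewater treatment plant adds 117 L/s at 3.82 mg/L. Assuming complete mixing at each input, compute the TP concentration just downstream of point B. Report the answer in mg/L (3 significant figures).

10.4 µg/L = 0.0104 mg/L.
After input A: C = (28·0.0104 + 0.14·10.9) / 28.14 = 0.06458 mg/L.
117 L/s = 0.117 m³/s.
After input B: C = (28.14·0.06458 + 0.117·3.82) / 28.26 = 0.08013 mg/L.

0.0801 mg/L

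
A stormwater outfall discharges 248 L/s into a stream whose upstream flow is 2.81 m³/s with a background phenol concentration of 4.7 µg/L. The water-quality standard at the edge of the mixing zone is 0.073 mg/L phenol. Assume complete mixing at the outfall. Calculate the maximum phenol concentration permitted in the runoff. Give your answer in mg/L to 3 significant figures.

248 L/s = 0.248 m³/s.
4.7 µg/L = 0.0047 mg/L.
Mass balance: 0.073·3.058 = 0.248·Cₑ + 2.81·0.0047.
Cₑ = (0.2232 − 0.01321) / 0.248 = 0.8469 mg/L.

0.847 mg/L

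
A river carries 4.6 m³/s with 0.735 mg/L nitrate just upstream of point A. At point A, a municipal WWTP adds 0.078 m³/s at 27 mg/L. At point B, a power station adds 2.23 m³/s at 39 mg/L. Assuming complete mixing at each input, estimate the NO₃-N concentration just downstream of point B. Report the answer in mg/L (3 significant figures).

After input A: C = (4.6·0.735 + 0.078·27) / 4.678 = 1.173 mg/L.
After input B: C = (4.678·1.173 + 2.23·39) / 6.908 = 13.38 mg/L.

13.4 mg/L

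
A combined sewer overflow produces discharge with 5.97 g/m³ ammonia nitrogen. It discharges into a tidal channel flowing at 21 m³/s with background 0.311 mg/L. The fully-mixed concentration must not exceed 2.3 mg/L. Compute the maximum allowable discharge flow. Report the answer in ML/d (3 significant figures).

983 ML/d

Mass balance at complete mixing: C_std·(Q_w + Q_r) = Q_w·C_e + Q_r·C_b.
Rearranging, Q_w = Q_r·(C_std − C_b)/(C_e − C_std) = 21·(2.3 − 0.311) / (5.97 − 2.3) = 11.38 m³/s.
= 983.3 ML/d.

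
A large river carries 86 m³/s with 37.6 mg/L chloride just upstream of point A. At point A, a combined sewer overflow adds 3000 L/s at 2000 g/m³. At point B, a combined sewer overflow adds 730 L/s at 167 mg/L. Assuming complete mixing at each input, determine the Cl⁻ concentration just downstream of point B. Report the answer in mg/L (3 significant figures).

104 mg/L

3000 L/s = 3 m³/s.
After input A: C = (86·37.6 + 3·2000) / 89 = 103.7 mg/L.
730 L/s = 0.73 m³/s.
After input B: C = (89·103.7 + 0.73·167) / 89.73 = 104.3 mg/L.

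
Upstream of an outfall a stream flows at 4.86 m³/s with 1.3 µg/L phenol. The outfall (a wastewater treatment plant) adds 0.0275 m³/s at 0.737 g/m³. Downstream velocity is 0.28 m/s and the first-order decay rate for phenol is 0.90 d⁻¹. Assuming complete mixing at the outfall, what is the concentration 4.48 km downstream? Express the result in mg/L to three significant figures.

0.00460 mg/L

1.3 µg/L = 0.0013 mg/L.
After complete mixing, C₀ = (0.0275·0.737 + 4.86·0.0013) / 4.888 = 0.005439 mg/L.
Travel time t = 4480 m / 0.28 m/s = 1.6e+04 s = 0.1852 d.
C = 0.005439·exp(−0.90·0.1852) = 0.005439·0.8465 = 0.004604 mg/L.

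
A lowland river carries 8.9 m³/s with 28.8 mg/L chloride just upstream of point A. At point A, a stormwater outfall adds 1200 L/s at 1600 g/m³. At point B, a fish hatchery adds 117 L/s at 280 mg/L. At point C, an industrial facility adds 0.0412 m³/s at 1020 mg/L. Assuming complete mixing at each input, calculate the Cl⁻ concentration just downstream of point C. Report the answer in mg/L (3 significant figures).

1200 L/s = 1.2 m³/s.
After input A: C = (8.9·28.8 + 1.2·1600) / 10.1 = 215.5 mg/L.
117 L/s = 0.117 m³/s.
After input B: C = (10.1·215.5 + 0.117·280) / 10.22 = 216.2 mg/L.
After input C: C = (10.22·216.2 + 0.0412·1020) / 10.26 = 219.4 mg/L.

219 mg/L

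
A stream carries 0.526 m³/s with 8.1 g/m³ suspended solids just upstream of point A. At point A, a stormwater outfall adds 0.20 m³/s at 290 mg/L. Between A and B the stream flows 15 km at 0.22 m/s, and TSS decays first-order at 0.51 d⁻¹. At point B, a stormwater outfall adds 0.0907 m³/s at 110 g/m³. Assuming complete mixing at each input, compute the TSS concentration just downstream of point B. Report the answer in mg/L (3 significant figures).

63.2 mg/L

After input A: C = (0.526·8.1 + 0.2·290) / 0.726 = 85.76 mg/L.
Over the 15 km reach to input B (t = 6.818e+04 s = 0.7891 d), decay gives C = 85.76·exp(−0.51·0.7891) = 57.34 mg/L.
After input B: C = (0.726·57.34 + 0.0907·110) / 0.8167 = 63.19 mg/L.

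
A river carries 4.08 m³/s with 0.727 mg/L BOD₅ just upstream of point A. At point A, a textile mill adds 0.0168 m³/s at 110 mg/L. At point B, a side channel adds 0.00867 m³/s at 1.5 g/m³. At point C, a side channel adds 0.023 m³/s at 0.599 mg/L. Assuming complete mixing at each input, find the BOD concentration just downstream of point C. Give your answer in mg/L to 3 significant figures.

1.17 mg/L

After input A: C = (4.08·0.727 + 0.0168·110) / 4.097 = 1.175 mg/L.
After input B: C = (4.097·1.175 + 0.00867·1.5) / 4.105 = 1.176 mg/L.
After input C: C = (4.105·1.176 + 0.023·0.599) / 4.128 = 1.173 mg/L.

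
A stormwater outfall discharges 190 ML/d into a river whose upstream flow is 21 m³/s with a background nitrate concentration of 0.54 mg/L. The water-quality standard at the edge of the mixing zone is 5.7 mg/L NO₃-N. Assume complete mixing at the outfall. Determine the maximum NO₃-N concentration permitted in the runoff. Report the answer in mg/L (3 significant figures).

190 ML/d = 2.199 m³/s.
Mass balance: 5.7·23.2 = 2.199·Cₑ + 21·0.54.
Cₑ = (132.2 − 11.34) / 2.199 = 54.98 mg/L.

55.0 mg/L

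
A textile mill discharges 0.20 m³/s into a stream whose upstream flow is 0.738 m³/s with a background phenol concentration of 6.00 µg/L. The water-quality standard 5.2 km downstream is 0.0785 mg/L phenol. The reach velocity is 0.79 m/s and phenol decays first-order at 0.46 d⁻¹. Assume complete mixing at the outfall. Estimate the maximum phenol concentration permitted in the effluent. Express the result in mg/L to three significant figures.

6.00 µg/L = 0.006 mg/L.
Travel time to the compliance point: t = 5200/0.79 = 6582 s = 0.07618 d; decay factor exp(−0.46·0.07618) = 0.9656.
So the concentration just after mixing may be at most 0.0785/0.9656 = 0.0813 mg/L.
Mass balance: 0.0813·0.938 = 0.2·Cₑ + 0.738·0.006.
Cₑ = (0.07626 − 0.004428) / 0.2 = 0.3592 mg/L.

0.359 mg/L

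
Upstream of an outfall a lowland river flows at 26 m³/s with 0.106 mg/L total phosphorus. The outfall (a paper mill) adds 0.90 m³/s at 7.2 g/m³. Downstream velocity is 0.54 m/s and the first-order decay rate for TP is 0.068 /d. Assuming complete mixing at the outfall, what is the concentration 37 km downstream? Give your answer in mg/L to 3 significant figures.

0.325 mg/L

After complete mixing, C₀ = (0.9·7.2 + 26·0.106) / 26.9 = 0.3433 mg/L.
Travel time t = 3.7e+04 m / 0.54 m/s = 6.852e+04 s = 0.793 d.
C = 0.3433·exp(−0.068·0.793) = 0.3433·0.9475 = 0.3253 mg/L.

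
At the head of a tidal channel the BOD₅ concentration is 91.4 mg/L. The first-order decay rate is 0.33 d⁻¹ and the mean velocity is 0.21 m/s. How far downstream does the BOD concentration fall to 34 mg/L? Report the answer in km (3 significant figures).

From C = C₀·e^(−kt), t = ln(C₀/C)/k = ln(91.4/34)/0.33 = 0.9889/0.33 = 2.997 d.
Distance = v·t = 0.21 m/s × 2.589e+05 s = 5.437e+04 m = 54.37 km.

54.4 km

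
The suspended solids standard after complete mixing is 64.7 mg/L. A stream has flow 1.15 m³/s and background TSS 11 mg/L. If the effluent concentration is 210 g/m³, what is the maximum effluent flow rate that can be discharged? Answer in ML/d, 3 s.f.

36.7 ML/d

Mass balance at complete mixing: C_std·(Q_w + Q_r) = Q_w·C_e + Q_r·C_b.
Rearranging, Q_w = Q_r·(C_std − C_b)/(C_e − C_std) = 1.15·(64.7 − 11) / (210 − 64.7) = 0.425 m³/s.
= 36.72 ML/d.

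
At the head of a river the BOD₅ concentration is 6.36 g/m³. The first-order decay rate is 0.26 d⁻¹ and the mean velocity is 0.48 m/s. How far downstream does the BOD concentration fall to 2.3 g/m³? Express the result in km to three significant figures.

162 km

From C = C₀·e^(−kt), t = ln(C₀/C)/k = ln(6.36/2.3)/0.26 = 1.017/0.26 = 3.912 d.
Distance = v·t = 0.48 m/s × 3.38e+05 s = 1.622e+05 m = 162.2 km.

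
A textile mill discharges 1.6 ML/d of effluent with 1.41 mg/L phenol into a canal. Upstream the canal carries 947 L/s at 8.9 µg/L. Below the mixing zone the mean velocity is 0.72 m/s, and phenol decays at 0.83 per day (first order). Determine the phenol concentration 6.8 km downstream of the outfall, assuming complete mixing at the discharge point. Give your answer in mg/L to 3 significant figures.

1.6 ML/d = 0.01852 m³/s.
947 L/s = 0.947 m³/s.
8.9 µg/L = 0.0089 mg/L.
After complete mixing, C₀ = (0.01852·1.41 + 0.947·0.0089) / 0.9655 = 0.03577 mg/L.
Travel time t = 6800 m / 0.72 m/s = 9444 s = 0.1093 d.
C = 0.03577·exp(−0.83·0.1093) = 0.03577·0.9133 = 0.03267 mg/L.

0.0327 mg/L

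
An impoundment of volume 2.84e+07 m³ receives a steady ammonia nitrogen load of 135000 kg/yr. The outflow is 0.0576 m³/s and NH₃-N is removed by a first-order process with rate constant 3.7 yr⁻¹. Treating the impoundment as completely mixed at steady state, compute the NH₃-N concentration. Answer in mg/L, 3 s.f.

1.26 mg/L

Outflow Q = 0.0576 m³/s × 3.156e+07 s/yr = 1.818e+06 m³/yr.
Steady-state CSTR mass balance: W = Q·C + k·V·C, so C = W/(Q + kV).
Q + kV = 1.818e+06 + 3.7·2.84e+07 = 1.069e+08 m³/yr.
C = 135000/1.069e+08 = 0.001263 kg/m³ = 1.263 mg/L.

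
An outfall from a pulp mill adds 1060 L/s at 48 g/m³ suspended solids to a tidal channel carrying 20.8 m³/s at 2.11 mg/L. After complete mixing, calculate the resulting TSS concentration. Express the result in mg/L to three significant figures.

4.34 mg/L

1060 L/s = 1.06 m³/s.
Conservation of mass across the mixing zone: C = (1.06·48 + 20.8·2.11) / (1.06 + 20.8) = 94.77/21.86 = 4.335 mg/L.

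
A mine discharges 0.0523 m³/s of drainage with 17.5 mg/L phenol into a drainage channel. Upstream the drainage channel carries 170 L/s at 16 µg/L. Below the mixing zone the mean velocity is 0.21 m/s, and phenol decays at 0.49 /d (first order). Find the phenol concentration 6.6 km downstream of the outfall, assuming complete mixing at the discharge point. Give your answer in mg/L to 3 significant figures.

170 L/s = 0.17 m³/s.
16 µg/L = 0.016 mg/L.
After complete mixing, C₀ = (0.0523·17.5 + 0.17·0.016) / 0.2223 = 4.129 mg/L.
Travel time t = 6600 m / 0.21 m/s = 3.143e+04 s = 0.3638 d.
C = 4.129·exp(−0.49·0.3638) = 4.129·0.8367 = 3.455 mg/L.

3.46 mg/L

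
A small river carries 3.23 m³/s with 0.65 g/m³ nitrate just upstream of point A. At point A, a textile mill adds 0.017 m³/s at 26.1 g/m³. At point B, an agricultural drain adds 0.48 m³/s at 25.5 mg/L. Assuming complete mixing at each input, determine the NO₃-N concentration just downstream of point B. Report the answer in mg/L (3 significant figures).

After input A: C = (3.23·0.65 + 0.017·26.1) / 3.247 = 0.7832 mg/L.
After input B: C = (3.247·0.7832 + 0.48·25.5) / 3.727 = 3.967 mg/L.

3.97 mg/L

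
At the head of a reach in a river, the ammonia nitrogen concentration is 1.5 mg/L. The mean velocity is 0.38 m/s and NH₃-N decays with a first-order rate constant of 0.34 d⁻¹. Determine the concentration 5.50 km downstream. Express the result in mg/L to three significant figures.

Travel time t = 5.50 km / 0.38 m/s = 5500/0.38 = 1.447e+04 s = 0.1675 d.
First-order decay: C = 1.5·exp(−0.34·0.1675) = 1.5·0.9446 = 1.417 mg/L.

1.42 mg/L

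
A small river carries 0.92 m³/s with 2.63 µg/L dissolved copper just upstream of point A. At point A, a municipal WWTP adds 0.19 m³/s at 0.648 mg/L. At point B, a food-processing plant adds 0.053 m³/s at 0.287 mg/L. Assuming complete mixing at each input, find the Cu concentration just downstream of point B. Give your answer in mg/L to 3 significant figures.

2.63 µg/L = 0.00263 mg/L.
After input A: C = (0.92·0.00263 + 0.19·0.648) / 1.11 = 0.1131 mg/L.
After input B: C = (1.11·0.1131 + 0.053·0.287) / 1.163 = 0.121 mg/L.

0.121 mg/L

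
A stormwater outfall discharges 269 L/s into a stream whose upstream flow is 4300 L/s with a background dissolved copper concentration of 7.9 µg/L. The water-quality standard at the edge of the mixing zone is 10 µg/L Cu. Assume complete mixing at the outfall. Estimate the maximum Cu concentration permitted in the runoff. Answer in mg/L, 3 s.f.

269 L/s = 0.269 m³/s.
4300 L/s = 4.3 m³/s.
7.9 µg/L = 0.0079 mg/L.
10 µg/L = 0.01 mg/L.
Mass balance: 0.01·4.569 = 0.269·Cₑ + 4.3·0.0079.
Cₑ = (0.04569 − 0.03397) / 0.269 = 0.04357 mg/L.

0.0436 mg/L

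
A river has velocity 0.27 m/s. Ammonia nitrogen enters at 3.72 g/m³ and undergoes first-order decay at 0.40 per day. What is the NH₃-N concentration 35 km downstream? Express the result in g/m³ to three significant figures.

2.04 g/m³

Travel time t = 35 km / 0.27 m/s = 3.5e+04/0.27 = 1.296e+05 s = 1.5 d.
First-order decay: C = 3.72·exp(−0.40·1.5) = 3.72·0.5487 = 2.041 g/m³.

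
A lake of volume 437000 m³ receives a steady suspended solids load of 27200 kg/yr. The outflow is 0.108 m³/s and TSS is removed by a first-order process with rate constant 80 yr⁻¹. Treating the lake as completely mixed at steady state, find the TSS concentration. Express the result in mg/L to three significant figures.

Outflow Q = 0.108 m³/s × 3.156e+07 s/yr = 3.408e+06 m³/yr.
Steady-state CSTR mass balance: W = Q·C + k·V·C, so C = W/(Q + kV).
Q + kV = 3.408e+06 + 80·437000 = 3.837e+07 m³/yr.
C = 27200/3.837e+07 = 0.0007089 kg/m³ = 0.7089 mg/L.

0.709 mg/L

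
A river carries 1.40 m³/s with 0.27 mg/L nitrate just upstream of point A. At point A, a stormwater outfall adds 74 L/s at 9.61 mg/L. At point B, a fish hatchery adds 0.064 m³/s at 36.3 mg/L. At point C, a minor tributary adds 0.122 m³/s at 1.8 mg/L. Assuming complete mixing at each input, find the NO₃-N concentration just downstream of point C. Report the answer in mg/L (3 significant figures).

2.19 mg/L

74 L/s = 0.074 m³/s.
After input A: C = (1.4·0.27 + 0.074·9.61) / 1.474 = 0.7389 mg/L.
After input B: C = (1.474·0.7389 + 0.064·36.3) / 1.538 = 2.219 mg/L.
After input C: C = (1.538·2.219 + 0.122·1.8) / 1.66 = 2.188 mg/L.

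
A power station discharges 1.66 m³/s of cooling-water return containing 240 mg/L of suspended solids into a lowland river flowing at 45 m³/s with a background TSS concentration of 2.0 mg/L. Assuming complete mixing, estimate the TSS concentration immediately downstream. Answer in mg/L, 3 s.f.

10.5 mg/L

Flow-weighted mixing gives C = (1.66·240 + 45·2) / (1.66 + 45) = 488.4/46.66 = 10.47 mg/L.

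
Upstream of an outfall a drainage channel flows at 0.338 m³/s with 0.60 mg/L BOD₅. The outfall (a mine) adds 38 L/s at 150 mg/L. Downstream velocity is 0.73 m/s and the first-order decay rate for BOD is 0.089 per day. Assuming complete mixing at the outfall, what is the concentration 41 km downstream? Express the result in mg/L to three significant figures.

38 L/s = 0.038 m³/s.
After complete mixing, C₀ = (0.038·150 + 0.338·0.6) / 0.376 = 15.7 mg/L.
Travel time t = 4.1e+04 m / 0.73 m/s = 5.616e+04 s = 0.6501 d.
C = 15.7·exp(−0.089·0.6501) = 15.7·0.9438 = 14.82 mg/L.

14.8 mg/L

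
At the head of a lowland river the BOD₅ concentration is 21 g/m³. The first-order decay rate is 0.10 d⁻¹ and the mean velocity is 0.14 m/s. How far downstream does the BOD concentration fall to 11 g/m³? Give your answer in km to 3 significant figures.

78.2 km

From C = C₀·e^(−kt), t = ln(C₀/C)/k = ln(21/11)/0.10 = 0.6466/0.10 = 6.466 d.
Distance = v·t = 0.14 m/s × 5.587e+05 s = 7.822e+04 m = 78.22 km.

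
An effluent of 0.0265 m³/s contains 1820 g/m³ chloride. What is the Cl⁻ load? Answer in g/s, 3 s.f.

48.2 g/s

Mass flux = Q·C = 0.0265 m³/s × 1820 g/m³ = 48.23 g/s.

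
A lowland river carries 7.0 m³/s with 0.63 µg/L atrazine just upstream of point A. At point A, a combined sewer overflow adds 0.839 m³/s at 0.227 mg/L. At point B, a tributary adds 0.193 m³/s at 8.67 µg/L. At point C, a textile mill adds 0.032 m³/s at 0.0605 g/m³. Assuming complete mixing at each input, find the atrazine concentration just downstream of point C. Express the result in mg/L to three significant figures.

0.63 µg/L = 0.00063 mg/L.
After input A: C = (7·0.00063 + 0.839·0.227) / 7.839 = 0.02486 mg/L.
8.67 µg/L = 0.00867 mg/L.
After input B: C = (7.839·0.02486 + 0.193·0.00867) / 8.032 = 0.02447 mg/L.
After input C: C = (8.032·0.02447 + 0.032·0.0605) / 8.064 = 0.02461 mg/L.

0.0246 mg/L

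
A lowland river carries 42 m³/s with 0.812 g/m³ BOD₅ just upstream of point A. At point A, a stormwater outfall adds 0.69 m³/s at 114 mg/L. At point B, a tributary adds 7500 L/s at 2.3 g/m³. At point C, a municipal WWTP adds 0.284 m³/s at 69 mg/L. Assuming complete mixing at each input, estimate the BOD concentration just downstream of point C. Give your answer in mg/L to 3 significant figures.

2.96 mg/L

After input A: C = (42·0.812 + 0.69·114) / 42.69 = 2.641 mg/L.
7500 L/s = 7.5 m³/s.
After input B: C = (42.69·2.641 + 7.5·2.3) / 50.19 = 2.59 mg/L.
After input C: C = (50.19·2.59 + 0.284·69) / 50.47 = 2.964 mg/L.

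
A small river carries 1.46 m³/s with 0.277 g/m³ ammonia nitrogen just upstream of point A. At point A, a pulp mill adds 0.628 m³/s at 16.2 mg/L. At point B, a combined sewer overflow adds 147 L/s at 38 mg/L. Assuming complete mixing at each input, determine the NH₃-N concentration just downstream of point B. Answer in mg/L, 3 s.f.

7.23 mg/L

After input A: C = (1.46·0.277 + 0.628·16.2) / 2.088 = 5.066 mg/L.
147 L/s = 0.147 m³/s.
After input B: C = (2.088·5.066 + 0.147·38) / 2.235 = 7.232 mg/L.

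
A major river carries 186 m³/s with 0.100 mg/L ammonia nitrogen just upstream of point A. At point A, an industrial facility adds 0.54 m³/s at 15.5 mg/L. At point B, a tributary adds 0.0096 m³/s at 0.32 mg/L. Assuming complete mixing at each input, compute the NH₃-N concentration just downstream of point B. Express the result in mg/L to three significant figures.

After input A: C = (186·0.1 + 0.54·15.5) / 186.5 = 0.1446 mg/L.
After input B: C = (186.5·0.1446 + 0.0096·0.32) / 186.5 = 0.1446 mg/L.

0.145 mg/L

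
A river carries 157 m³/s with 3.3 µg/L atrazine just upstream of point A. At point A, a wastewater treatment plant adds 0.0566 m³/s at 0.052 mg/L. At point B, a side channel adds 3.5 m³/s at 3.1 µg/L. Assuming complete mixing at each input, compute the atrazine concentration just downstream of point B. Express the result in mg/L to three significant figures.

0.00331 mg/L

3.3 µg/L = 0.0033 mg/L.
After input A: C = (157·0.0033 + 0.0566·0.052) / 157.1 = 0.003318 mg/L.
3.1 µg/L = 0.0031 mg/L.
After input B: C = (157.1·0.003318 + 3.5·0.0031) / 160.6 = 0.003313 mg/L.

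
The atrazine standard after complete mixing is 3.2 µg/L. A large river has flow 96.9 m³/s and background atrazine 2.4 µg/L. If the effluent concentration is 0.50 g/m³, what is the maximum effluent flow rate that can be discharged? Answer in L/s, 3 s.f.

2.4 µg/L = 0.0024 mg/L.
3.2 µg/L = 0.0032 mg/L.
Mass balance at complete mixing: C_std·(Q_w + Q_r) = Q_w·C_e + Q_r·C_b.
Rearranging, Q_w = Q_r·(C_std − C_b)/(C_e − C_std) = 96.9·(0.0032 − 0.0024) / (0.5 − 0.0032) = 0.156 m³/s.
= 156 L/s.

156 L/s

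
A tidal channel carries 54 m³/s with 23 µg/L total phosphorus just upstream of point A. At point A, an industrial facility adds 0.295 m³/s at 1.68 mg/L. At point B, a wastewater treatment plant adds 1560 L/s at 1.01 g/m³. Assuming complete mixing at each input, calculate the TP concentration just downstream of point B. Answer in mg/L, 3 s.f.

23 µg/L = 0.023 mg/L.
After input A: C = (54·0.023 + 0.295·1.68) / 54.3 = 0.032 mg/L.
1560 L/s = 1.56 m³/s.
After input B: C = (54.3·0.032 + 1.56·1.01) / 55.86 = 0.05932 mg/L.

0.0593 mg/L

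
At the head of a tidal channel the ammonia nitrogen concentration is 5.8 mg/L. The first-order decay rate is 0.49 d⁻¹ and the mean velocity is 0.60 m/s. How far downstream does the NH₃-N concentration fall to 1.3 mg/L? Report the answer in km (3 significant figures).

From C = C₀·e^(−kt), t = ln(C₀/C)/k = ln(5.8/1.3)/0.49 = 1.495/0.49 = 3.052 d.
Distance = v·t = 0.60 m/s × 2.637e+05 s = 1.582e+05 m = 158.2 km.

158 km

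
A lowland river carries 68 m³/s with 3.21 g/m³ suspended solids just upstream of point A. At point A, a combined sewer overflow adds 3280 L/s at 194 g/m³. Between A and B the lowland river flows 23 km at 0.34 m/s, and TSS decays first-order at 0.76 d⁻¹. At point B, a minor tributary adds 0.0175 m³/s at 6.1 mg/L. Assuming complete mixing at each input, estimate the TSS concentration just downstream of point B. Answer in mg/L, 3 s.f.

6.61 mg/L

3280 L/s = 3.28 m³/s.
After input A: C = (68·3.21 + 3.28·194) / 71.28 = 11.99 mg/L.
Over the 23 km reach to input B (t = 6.765e+04 s = 0.783 d), decay gives C = 11.99·exp(−0.76·0.783) = 6.613 mg/L.
After input B: C = (71.28·6.613 + 0.0175·6.1) / 71.3 = 6.612 mg/L.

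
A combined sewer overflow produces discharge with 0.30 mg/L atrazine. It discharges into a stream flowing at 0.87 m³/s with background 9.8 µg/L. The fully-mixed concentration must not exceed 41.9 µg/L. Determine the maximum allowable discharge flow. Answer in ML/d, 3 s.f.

9.8 µg/L = 0.0098 mg/L.
41.9 µg/L = 0.0419 mg/L.
Mass balance at complete mixing: C_std·(Q_w + Q_r) = Q_w·C_e + Q_r·C_b.
Rearranging, Q_w = Q_r·(C_std − C_b)/(C_e − C_std) = 0.87·(0.0419 − 0.0098) / (0.3 − 0.0419) = 0.1082 m³/s.
= 9.349 ML/d.

9.35 ML/d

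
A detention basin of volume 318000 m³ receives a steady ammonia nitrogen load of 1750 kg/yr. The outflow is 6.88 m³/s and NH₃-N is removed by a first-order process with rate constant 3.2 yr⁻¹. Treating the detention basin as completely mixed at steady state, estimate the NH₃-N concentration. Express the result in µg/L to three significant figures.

8.02 µg/L

Outflow Q = 6.88 m³/s × 3.156e+07 s/yr = 2.171e+08 m³/yr.
Steady-state CSTR mass balance: W = Q·C + k·V·C, so C = W/(Q + kV).
Q + kV = 2.171e+08 + 3.2·318000 = 2.181e+08 m³/yr.
C = 1750/2.181e+08 = 8.023e-06 kg/m³ = 0.008023 mg/L = 8.023 µg/L.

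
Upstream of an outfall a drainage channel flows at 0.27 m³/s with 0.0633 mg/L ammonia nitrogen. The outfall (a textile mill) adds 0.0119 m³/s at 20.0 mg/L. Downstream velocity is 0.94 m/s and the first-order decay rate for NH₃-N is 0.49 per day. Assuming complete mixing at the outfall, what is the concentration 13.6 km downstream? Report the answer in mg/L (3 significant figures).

After complete mixing, C₀ = (0.0119·20 + 0.27·0.0633) / 0.2819 = 0.9049 mg/L.
Travel time t = 1.36e+04 m / 0.94 m/s = 1.447e+04 s = 0.1675 d.
C = 0.9049·exp(−0.49·0.1675) = 0.9049·0.9212 = 0.8336 mg/L.

0.834 mg/L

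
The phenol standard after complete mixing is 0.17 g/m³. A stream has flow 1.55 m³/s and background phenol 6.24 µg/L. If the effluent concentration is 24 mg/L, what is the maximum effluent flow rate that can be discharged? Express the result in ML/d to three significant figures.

6.24 µg/L = 0.00624 mg/L.
Mass balance at complete mixing: C_std·(Q_w + Q_r) = Q_w·C_e + Q_r·C_b.
Rearranging, Q_w = Q_r·(C_std − C_b)/(C_e − C_std) = 1.55·(0.17 − 0.00624) / (24 − 0.17) = 0.01065 m³/s.
= 0.9203 ML/d.

0.920 ML/d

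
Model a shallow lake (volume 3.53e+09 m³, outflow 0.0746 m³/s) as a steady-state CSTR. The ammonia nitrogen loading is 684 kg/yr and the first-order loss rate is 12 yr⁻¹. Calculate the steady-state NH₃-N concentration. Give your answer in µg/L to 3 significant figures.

Outflow Q = 0.0746 m³/s × 3.156e+07 s/yr = 2.354e+06 m³/yr.
Steady-state CSTR mass balance: W = Q·C + k·V·C, so C = W/(Q + kV).
Q + kV = 2.354e+06 + 12·3.53e+09 = 4.236e+10 m³/yr.
C = 684/4.236e+10 = 1.615e-08 kg/m³ = 1.615e-05 mg/L = 0.01615 µg/L.

0.0161 µg/L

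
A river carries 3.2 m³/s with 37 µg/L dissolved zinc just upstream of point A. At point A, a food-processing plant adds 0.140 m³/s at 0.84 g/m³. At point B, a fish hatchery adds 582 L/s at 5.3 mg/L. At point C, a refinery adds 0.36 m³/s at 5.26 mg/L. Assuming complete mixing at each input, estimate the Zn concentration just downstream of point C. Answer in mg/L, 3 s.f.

37 µg/L = 0.037 mg/L.
After input A: C = (3.2·0.037 + 0.14·0.84) / 3.34 = 0.07066 mg/L.
582 L/s = 0.582 m³/s.
After input B: C = (3.34·0.07066 + 0.582·5.3) / 3.922 = 0.8467 mg/L.
After input C: C = (3.922·0.8467 + 0.36·5.26) / 4.282 = 1.218 mg/L.

1.22 mg/L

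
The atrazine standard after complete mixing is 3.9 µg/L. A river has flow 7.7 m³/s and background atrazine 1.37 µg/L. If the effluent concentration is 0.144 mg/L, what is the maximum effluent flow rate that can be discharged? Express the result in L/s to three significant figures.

1.37 µg/L = 0.00137 mg/L.
3.9 µg/L = 0.0039 mg/L.
Mass balance at complete mixing: C_std·(Q_w + Q_r) = Q_w·C_e + Q_r·C_b.
Rearranging, Q_w = Q_r·(C_std − C_b)/(C_e − C_std) = 7.7·(0.0039 − 0.00137) / (0.144 − 0.0039) = 0.1391 m³/s.
= 139.1 L/s.

139 L/s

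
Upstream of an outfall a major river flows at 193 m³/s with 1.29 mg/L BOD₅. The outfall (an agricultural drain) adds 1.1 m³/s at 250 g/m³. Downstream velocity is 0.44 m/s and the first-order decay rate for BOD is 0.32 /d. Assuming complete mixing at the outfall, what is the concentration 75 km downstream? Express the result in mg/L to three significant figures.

After complete mixing, C₀ = (1.1·250 + 193·1.29) / 194.1 = 2.699 mg/L.
Travel time t = 7.5e+04 m / 0.44 m/s = 1.705e+05 s = 1.973 d.
C = 2.699·exp(−0.32·1.973) = 2.699·0.5319 = 1.436 mg/L.

1.44 mg/L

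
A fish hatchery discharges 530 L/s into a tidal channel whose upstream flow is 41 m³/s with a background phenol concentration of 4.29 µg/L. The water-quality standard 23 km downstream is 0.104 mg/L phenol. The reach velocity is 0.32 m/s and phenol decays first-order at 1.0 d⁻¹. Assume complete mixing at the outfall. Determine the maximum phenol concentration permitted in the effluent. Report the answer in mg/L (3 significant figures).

530 L/s = 0.53 m³/s.
4.29 µg/L = 0.00429 mg/L.
Travel time to the compliance point: t = 2.3e+04/0.32 = 7.188e+04 s = 0.8319 d; decay factor exp(−1.0·0.8319) = 0.4352.
So the concentration just after mixing may be at most 0.104/0.4352 = 0.239 mg/L.
Mass balance: 0.239·41.53 = 0.53·Cₑ + 41·0.00429.
Cₑ = (9.924 − 0.1759) / 0.53 = 18.39 mg/L.

18.4 mg/L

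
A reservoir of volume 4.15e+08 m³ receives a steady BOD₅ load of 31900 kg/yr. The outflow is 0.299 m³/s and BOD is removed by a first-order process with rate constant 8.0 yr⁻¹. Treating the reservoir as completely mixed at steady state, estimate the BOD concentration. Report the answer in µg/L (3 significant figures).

Outflow Q = 0.299 m³/s × 3.156e+07 s/yr = 9.436e+06 m³/yr.
Steady-state CSTR mass balance: W = Q·C + k·V·C, so C = W/(Q + kV).
Q + kV = 9.436e+06 + 8.0·4.15e+08 = 3.329e+09 m³/yr.
C = 31900/3.329e+09 = 9.581e-06 kg/m³ = 0.009581 mg/L = 9.581 µg/L.

9.58 µg/L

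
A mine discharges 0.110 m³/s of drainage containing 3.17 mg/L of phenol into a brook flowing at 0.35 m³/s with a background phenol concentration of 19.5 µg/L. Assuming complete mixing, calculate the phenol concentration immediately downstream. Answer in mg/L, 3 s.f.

0.773 mg/L

19.5 µg/L = 0.0195 mg/L.
By mass balance at complete mixing, C = (0.11·3.17 + 0.35·0.0195) / (0.11 + 0.35) = 0.3555/0.46 = 0.7729 mg/L.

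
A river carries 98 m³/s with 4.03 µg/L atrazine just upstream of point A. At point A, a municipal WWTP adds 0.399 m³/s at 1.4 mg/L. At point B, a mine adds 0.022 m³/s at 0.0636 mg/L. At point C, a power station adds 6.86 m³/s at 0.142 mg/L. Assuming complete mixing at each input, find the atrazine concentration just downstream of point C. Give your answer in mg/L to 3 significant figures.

0.0183 mg/L

4.03 µg/L = 0.00403 mg/L.
After input A: C = (98·0.00403 + 0.399·1.4) / 98.4 = 0.009691 mg/L.
After input B: C = (98.4·0.009691 + 0.022·0.0636) / 98.42 = 0.009703 mg/L.
After input C: C = (98.42·0.009703 + 6.86·0.142) / 105.3 = 0.01832 mg/L.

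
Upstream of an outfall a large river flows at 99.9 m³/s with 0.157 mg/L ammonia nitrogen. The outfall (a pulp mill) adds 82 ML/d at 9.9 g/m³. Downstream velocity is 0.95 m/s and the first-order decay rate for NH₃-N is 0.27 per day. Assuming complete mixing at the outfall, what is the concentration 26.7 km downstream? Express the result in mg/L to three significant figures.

82 ML/d = 0.9491 m³/s.
After complete mixing, C₀ = (0.9491·9.9 + 99.9·0.157) / 100.8 = 0.2487 mg/L.
Travel time t = 2.67e+04 m / 0.95 m/s = 2.811e+04 s = 0.3253 d.
C = 0.2487·exp(−0.27·0.3253) = 0.2487·0.9159 = 0.2278 mg/L.

0.228 mg/L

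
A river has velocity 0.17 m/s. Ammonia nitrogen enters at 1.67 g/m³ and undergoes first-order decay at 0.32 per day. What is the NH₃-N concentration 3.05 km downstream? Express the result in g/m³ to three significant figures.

1.56 g/m³

Travel time t = 3.05 km / 0.17 m/s = 3050/0.17 = 1.794e+04 s = 0.2077 d.
First-order decay: C = 1.67·exp(−0.32·0.2077) = 1.67·0.9357 = 1.563 g/m³.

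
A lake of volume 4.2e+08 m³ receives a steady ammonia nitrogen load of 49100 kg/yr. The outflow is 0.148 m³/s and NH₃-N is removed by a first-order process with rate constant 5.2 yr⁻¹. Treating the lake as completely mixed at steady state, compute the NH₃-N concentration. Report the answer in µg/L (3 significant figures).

Outflow Q = 0.148 m³/s × 3.156e+07 s/yr = 4.671e+06 m³/yr.
Steady-state CSTR mass balance: W = Q·C + k·V·C, so C = W/(Q + kV).
Q + kV = 4.671e+06 + 5.2·4.2e+08 = 2.189e+09 m³/yr.
C = 49100/2.189e+09 = 2.243e-05 kg/m³ = 0.02243 mg/L = 22.43 µg/L.

22.4 µg/L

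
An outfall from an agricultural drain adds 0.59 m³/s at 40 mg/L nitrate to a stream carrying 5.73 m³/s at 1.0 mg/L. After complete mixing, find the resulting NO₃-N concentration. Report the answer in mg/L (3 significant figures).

4.64 mg/L

Flow-weighted mixing gives C = (0.59·40 + 5.73·1) / (0.59 + 5.73) = 29.33/6.32 = 4.641 mg/L.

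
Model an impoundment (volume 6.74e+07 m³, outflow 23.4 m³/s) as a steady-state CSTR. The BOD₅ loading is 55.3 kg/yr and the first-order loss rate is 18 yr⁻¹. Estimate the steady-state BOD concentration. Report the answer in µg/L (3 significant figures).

0.0283 µg/L

Outflow Q = 23.4 m³/s × 3.156e+07 s/yr = 7.384e+08 m³/yr.
Steady-state CSTR mass balance: W = Q·C + k·V·C, so C = W/(Q + kV).
Q + kV = 7.384e+08 + 18·6.74e+07 = 1.952e+09 m³/yr.
C = 55.3/1.952e+09 = 2.834e-08 kg/m³ = 2.834e-05 mg/L = 0.02834 µg/L.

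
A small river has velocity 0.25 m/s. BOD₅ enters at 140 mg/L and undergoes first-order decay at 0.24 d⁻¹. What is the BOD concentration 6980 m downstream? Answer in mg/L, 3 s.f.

Travel time t = 6980 m / 0.25 m/s = 6980/0.25 = 2.792e+04 s = 0.3231 d.
First-order decay: C = 140·exp(−0.24·0.3231) = 140·0.9254 = 129.6 mg/L.

130 mg/L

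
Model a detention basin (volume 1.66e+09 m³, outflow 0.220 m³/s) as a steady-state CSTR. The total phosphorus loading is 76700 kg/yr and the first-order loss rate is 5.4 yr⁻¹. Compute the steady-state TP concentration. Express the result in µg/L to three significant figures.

Outflow Q = 0.220 m³/s × 3.156e+07 s/yr = 6.943e+06 m³/yr.
Steady-state CSTR mass balance: W = Q·C + k·V·C, so C = W/(Q + kV).
Q + kV = 6.943e+06 + 5.4·1.66e+09 = 8.971e+09 m³/yr.
C = 76700/8.971e+09 = 8.55e-06 kg/m³ = 0.00855 mg/L = 8.55 µg/L.

8.55 µg/L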